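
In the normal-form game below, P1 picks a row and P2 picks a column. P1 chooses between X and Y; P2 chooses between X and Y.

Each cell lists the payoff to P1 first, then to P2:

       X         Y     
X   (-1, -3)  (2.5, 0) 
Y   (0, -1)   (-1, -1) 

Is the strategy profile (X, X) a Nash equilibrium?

At (X, X), P1 earns -1; switching to Y would give 0, so P1 would deviate.
P2 earns -3; switching to Y would give 0, so P2 would deviate.
Since at least one player can profitably deviate, this is not a Nash equilibrium.

No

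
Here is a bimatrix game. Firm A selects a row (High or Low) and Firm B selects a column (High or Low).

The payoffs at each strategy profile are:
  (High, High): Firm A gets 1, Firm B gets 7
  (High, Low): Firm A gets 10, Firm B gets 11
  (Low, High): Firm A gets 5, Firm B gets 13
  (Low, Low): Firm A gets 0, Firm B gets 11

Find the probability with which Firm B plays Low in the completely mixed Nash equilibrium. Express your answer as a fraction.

Let y be the probability that Firm B plays High. In a completely mixed equilibrium, Firm A must be indifferent between High and Low.
Firm A's expected payoff from High is y + 10(1−y); from Low it is 5y.
Setting these equal: −9y + 10 = 5y, so y = 5/7.
Therefore Firm B plays Low with probability 1 − 5/7 = 2/7.

2/7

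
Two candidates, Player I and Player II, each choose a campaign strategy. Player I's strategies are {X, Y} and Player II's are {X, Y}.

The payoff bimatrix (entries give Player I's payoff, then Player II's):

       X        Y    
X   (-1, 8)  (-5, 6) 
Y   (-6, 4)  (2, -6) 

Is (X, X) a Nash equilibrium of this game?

Yes

At (X, X), Player I earns -1; switching to Y would give -6, so Player I has no profitable deviation.
Player II earns 8; switching to Y would give 6, so Player II has no profitable deviation.
Neither player can gain by a unilateral deviation, so this profile is a Nash equilibrium.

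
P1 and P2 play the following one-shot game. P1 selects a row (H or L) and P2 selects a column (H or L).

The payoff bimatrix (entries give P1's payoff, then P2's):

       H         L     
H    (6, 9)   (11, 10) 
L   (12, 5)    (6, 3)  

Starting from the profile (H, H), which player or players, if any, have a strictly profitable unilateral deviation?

Both

P1 at (H, H) earns 6; deviating to L yields 12 — a strict improvement.
P2 earns 9; deviating to L yields 10 — a strict improvement.
Both P1 and P2 have strictly profitable deviations.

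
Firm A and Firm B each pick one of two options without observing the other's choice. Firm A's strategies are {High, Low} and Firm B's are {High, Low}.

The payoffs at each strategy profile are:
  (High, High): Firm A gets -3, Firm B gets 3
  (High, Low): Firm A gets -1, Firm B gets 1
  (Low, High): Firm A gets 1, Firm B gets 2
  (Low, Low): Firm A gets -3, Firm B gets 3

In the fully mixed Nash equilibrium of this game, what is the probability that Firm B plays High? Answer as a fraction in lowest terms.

Let y be the probability that Firm B plays High. In a completely mixed equilibrium, Firm A must be indifferent between High and Low.
Firm A's expected payoff from High is −3y − (1−y); from Low it is y − 3(1−y).
Setting these equal: −2y − 1 = 4y − 3, so y = 1/3.

1/3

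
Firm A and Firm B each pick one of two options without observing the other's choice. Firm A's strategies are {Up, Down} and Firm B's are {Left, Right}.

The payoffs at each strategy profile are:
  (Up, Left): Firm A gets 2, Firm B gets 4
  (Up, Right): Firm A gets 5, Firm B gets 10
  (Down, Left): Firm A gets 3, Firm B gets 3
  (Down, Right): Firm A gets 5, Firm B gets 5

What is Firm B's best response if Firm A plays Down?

Against Down, Firm B earns 3 from Left and 5 from Right.
So Right is the best response.

Right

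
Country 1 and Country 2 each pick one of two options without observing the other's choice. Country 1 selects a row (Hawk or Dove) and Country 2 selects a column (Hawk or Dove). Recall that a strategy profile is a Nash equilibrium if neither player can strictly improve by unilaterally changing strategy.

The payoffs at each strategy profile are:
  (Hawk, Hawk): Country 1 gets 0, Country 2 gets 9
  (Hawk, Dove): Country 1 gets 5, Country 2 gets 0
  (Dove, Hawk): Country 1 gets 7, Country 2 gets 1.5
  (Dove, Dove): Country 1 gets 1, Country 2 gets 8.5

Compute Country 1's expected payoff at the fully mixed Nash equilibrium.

First find q, the probability Country 2 plays Hawk, from Country 1's indifference between Hawk and Dove: 5(1−q) = 7q + (1−q), giving q = 4/11.
Since Country 1 is indifferent in equilibrium, Country 1's expected payoff equals the payoff from either row against (4/11, 7/11). Using Hawk: 5(7/11) = 35/11.

35/11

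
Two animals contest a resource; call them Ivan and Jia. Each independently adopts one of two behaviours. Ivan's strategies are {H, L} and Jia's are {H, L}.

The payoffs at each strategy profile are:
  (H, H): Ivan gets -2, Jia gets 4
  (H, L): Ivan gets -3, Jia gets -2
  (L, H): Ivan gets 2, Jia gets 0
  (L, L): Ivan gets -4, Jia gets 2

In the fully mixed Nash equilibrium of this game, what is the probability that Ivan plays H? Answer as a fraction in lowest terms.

1/4

Let p be the probability that Ivan plays H. In a completely mixed equilibrium, Jia must be indifferent between H and L.
Jia's expected payoff from H is 4p; from L it is −2p + 2(1−p).
Setting these equal: 4p = −4p + 2, so p = 1/4.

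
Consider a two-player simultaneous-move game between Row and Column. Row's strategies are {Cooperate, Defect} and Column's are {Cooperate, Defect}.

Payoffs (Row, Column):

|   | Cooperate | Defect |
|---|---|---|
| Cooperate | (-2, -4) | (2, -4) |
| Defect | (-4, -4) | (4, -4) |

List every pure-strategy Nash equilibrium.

(Cooperate, Cooperate) and (Defect, Defect)

(Cooperate, Cooperate): Row gets -2 ≥ -4 from Defect, and Column gets -4 ≥ -4 from Defect — Nash equilibrium.
(Cooperate, Defect): Row prefers Defect (4 > 2) — not an equilibrium.
(Defect, Cooperate): Row prefers Cooperate (-2 > -4) — not an equilibrium.
(Defect, Defect): Row gets 4 ≥ 2 from Cooperate, and Column gets -4 ≥ -4 from Cooperate — Nash equilibrium.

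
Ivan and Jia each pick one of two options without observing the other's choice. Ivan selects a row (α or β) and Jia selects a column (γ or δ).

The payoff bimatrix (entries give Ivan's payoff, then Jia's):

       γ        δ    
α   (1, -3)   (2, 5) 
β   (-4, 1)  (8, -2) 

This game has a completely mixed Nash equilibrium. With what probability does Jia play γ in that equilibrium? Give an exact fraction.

6/11

Let y be the probability that Jia plays γ. In a completely mixed equilibrium, Ivan must be indifferent between α and β.
Ivan's expected payoff from α is y + 2(1−y); from β it is −4y + 8(1−y).
Setting these equal: −y + 2 = −12y + 8, so y = 6/11.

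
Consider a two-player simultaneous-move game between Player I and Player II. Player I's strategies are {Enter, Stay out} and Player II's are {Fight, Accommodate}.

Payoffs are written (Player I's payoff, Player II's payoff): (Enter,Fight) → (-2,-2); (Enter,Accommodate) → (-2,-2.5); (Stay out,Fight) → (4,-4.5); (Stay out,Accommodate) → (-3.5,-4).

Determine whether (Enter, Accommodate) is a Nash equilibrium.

At (Enter, Accommodate), Player I earns -2; switching to Stay out would give -3.5, so Player I has no profitable deviation.
Player II earns -2.5; switching to Fight would give -2, so Player II would deviate.
Since at least one player can profitably deviate, this is not a Nash equilibrium.

No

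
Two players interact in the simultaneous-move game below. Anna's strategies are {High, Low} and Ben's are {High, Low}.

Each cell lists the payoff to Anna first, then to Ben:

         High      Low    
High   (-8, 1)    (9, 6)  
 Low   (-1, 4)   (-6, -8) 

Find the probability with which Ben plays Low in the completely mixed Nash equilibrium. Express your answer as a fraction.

7/22

Let c be the probability that Ben plays High. In a completely mixed equilibrium, Anna must be indifferent between High and Low.
Anna's expected payoff from High is −8c + 9(1−c); from Low it is −c − 6(1−c).
Setting these equal: −17c + 9 = 5c − 6, so c = 15/22.
Therefore Ben plays Low with probability 1 − 15/22 = 7/22.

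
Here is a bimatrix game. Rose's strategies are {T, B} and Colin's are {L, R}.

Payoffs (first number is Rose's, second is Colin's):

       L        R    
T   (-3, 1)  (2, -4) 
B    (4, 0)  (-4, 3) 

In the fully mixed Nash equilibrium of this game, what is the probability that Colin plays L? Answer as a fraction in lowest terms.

6/13

Let y be the probability that Colin plays L. In a completely mixed equilibrium, Rose must be indifferent between T and B.
Rose's expected payoff from T is −3y + 2(1−y); from B it is 4y − 4(1−y).
Setting these equal: −5y + 2 = 8y − 4, so y = 6/13.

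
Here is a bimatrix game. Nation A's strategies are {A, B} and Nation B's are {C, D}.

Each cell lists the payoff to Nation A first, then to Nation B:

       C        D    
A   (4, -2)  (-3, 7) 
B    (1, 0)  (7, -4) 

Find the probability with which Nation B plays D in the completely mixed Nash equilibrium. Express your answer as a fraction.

3/13

Let q be the probability that Nation B plays C. In a completely mixed equilibrium, Nation A must be indifferent between A and B.
Nation A's expected payoff from A is 4q − 3(1−q); from B it is q + 7(1−q).
Setting these equal: 7q − 3 = −6q + 7, so q = 10/13.
Therefore Nation B plays D with probability 1 − 10/13 = 3/13.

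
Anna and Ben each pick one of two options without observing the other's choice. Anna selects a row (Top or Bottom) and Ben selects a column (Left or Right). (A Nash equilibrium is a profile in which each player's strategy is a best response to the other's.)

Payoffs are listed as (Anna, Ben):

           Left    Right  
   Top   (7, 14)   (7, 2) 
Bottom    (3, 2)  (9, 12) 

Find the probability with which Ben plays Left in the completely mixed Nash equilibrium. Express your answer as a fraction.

Let y be the probability that Ben plays Left. In a completely mixed equilibrium, Anna must be indifferent between Top and Bottom.
Anna's expected payoff from Top is 7y + 7(1−y); from Bottom it is 3y + 9(1−y).
Setting these equal: 7 = −6y + 9, so y = 1/3.

1/3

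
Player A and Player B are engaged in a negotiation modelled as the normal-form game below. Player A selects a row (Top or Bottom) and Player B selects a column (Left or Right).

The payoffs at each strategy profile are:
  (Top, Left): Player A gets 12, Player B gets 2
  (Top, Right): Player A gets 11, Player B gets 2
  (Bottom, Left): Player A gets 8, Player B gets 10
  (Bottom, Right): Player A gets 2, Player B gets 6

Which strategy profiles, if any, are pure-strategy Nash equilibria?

(Top, Left) and (Top, Right)

(Top, Left): Player A gets 12 ≥ 8 from Bottom, and Player B gets 2 ≥ 2 from Right — Nash equilibrium.
(Top, Right): Player A gets 11 ≥ 2 from Bottom, and Player B gets 2 ≥ 2 from Left — Nash equilibrium.
(Bottom, Left): Player A prefers Top (12 > 8) — not an equilibrium.
(Bottom, Right): Player A prefers Top (11 > 2); Player B prefers Left (10 > 6) — not an equilibrium.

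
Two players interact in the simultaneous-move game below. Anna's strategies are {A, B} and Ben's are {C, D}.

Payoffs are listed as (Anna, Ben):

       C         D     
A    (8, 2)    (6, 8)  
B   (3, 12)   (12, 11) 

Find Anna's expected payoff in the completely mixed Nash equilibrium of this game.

First find q, the probability Ben plays C, from Anna's indifference between A and B: 8q + 6(1−q) = 3q + 12(1−q), giving q = 6/11.
Since Anna is indifferent in equilibrium, Anna's expected payoff equals the payoff from either row against (6/11, 5/11). Using A: 8(6/11) + 6(5/11) = 78/11.

78/11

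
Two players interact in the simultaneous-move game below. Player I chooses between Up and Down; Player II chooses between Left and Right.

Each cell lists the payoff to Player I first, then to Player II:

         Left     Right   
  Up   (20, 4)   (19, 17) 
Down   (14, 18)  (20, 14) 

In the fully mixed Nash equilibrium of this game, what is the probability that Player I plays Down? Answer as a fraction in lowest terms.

13/17

Let r be the probability that Player I plays Up. In a completely mixed equilibrium, Player II must be indifferent between Left and Right.
Player II's expected payoff from Left is 4r + 18(1−r); from Right it is 17r + 14(1−r).
Setting these equal: −14r + 18 = 3r + 14, so r = 4/17.
Therefore Player I plays Down with probability 1 − 4/17 = 13/17.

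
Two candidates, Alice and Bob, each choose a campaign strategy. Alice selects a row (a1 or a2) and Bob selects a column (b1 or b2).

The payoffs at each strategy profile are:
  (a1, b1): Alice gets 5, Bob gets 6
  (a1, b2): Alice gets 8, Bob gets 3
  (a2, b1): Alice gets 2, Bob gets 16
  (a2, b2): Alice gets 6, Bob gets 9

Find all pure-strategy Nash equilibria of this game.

(a1, b1): Alice gets 5 ≥ 2 from a2, and Bob gets 6 ≥ 3 from b2 — Nash equilibrium.
(a1, b2): Bob prefers b1 (6 > 3) — not an equilibrium.
(a2, b1): Alice prefers a1 (5 > 2) — not an equilibrium.
(a2, b2): Alice prefers a1 (8 > 6); Bob prefers b1 (16 > 9) — not an equilibrium.

(a1, b1)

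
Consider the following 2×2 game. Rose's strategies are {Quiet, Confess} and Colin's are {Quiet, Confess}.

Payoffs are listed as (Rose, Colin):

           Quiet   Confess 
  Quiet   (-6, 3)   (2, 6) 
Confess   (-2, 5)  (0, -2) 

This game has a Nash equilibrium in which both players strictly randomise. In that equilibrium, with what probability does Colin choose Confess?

2/3

Let y be the probability that Colin plays Quiet. In a completely mixed equilibrium, Rose must be indifferent between Quiet and Confess.
Rose's expected payoff from Quiet is −6y + 2(1−y); from Confess it is −2y.
Setting these equal: −8y + 2 = −2y, so y = 1/3.
Therefore Colin plays Confess with probability 1 − 1/3 = 2/3.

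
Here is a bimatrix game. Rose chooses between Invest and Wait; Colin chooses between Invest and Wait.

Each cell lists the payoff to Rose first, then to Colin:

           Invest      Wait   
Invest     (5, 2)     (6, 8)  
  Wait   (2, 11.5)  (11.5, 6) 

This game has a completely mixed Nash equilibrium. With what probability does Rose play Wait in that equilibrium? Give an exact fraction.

Let x be the probability that Rose plays Invest. In a completely mixed equilibrium, Colin must be indifferent between Invest and Wait.
Colin's expected payoff from Invest is 2x + 11.5(1−x); from Wait it is 8x + 6(1−x).
Setting these equal: −9.5x + 11.5 = 2x + 6, so x = 11/23.
Therefore Rose plays Wait with probability 1 − 11/23 = 12/23.

12/23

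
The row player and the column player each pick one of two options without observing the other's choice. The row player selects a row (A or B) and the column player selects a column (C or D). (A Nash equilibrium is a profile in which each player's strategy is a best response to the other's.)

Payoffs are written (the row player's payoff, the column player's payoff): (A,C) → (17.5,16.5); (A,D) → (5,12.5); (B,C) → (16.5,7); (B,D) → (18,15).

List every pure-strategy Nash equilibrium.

(A, C): the row player gets 17.5 ≥ 16.5 from B, and the column player gets 16.5 ≥ 12.5 from D — Nash equilibrium.
(A, D): the row player prefers B (18 > 5); the column player prefers C (16.5 > 12.5) — not an equilibrium.
(B, C): the row player prefers A (17.5 > 16.5); the column player prefers D (15 > 7) — not an equilibrium.
(B, D): the row player gets 18 ≥ 5 from A, and the column player gets 15 ≥ 7 from C — Nash equilibrium.

(A, C) and (B, D)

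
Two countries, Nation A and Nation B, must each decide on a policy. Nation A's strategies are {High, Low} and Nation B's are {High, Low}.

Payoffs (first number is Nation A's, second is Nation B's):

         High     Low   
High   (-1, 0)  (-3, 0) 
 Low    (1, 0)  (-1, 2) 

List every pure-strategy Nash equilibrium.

(High, High): Nation A prefers Low (1 > -1) — not an equilibrium.
(High, Low): Nation A prefers Low (-1 > -3) — not an equilibrium.
(Low, High): Nation B prefers Low (2 > 0) — not an equilibrium.
(Low, Low): Nation A gets -1 ≥ -3 from High, and Nation B gets 2 ≥ 0 from High — Nash equilibrium.

(Low, Low)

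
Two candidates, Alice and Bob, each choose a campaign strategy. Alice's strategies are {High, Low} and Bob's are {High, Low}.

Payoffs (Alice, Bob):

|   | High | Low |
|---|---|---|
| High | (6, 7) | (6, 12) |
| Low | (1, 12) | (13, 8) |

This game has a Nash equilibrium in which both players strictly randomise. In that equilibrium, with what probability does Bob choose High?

7/12

Let y be the probability that Bob plays High. In a completely mixed equilibrium, Alice must be indifferent between High and Low.
Alice's expected payoff from High is 6y + 6(1−y); from Low it is y + 13(1−y).
Setting these equal: 6 = −12y + 13, so y = 7/12.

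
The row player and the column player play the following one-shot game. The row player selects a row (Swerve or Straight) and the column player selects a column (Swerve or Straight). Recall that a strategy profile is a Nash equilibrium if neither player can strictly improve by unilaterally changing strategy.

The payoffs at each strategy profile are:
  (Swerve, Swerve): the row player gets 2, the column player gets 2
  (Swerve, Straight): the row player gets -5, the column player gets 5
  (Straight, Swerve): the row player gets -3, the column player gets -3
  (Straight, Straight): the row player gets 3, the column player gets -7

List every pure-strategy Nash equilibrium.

(Swerve, Swerve): the column player prefers Straight (5 > 2) — not an equilibrium.
(Swerve, Straight): the row player prefers Straight (3 > -5) — not an equilibrium.
(Straight, Swerve): the row player prefers Swerve (2 > -3) — not an equilibrium.
(Straight, Straight): the column player prefers Swerve (-3 > -7) — not an equilibrium.

none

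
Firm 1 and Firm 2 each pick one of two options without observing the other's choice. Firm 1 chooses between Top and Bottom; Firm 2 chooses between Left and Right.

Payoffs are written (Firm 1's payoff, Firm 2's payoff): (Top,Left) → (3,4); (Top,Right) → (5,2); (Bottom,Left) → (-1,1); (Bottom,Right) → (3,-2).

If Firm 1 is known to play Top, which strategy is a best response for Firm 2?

Against Top, Firm 2 earns 4 from Left and 2 from Right.
So Left is the best response.

Left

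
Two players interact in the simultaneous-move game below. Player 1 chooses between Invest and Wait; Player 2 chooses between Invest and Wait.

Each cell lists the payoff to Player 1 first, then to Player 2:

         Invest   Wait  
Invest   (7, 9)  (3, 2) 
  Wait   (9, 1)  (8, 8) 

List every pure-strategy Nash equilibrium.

(Invest, Invest): Player 1 prefers Wait (9 > 7) — not an equilibrium.
(Invest, Wait): Player 1 prefers Wait (8 > 3); Player 2 prefers Invest (9 > 2) — not an equilibrium.
(Wait, Invest): Player 2 prefers Wait (8 > 1) — not an equilibrium.
(Wait, Wait): Player 1 gets 8 ≥ 3 from Invest, and Player 2 gets 8 ≥ 1 from Invest — Nash equilibrium.

(Wait, Wait)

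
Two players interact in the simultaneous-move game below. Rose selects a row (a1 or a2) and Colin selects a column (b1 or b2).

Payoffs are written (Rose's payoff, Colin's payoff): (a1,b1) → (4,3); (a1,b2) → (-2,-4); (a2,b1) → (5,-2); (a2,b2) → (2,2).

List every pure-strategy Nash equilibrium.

(a1, b1): Rose prefers a2 (5 > 4) — not an equilibrium.
(a1, b2): Rose prefers a2 (2 > -2); Colin prefers b1 (3 > -4) — not an equilibrium.
(a2, b1): Colin prefers b2 (2 > -2) — not an equilibrium.
(a2, b2): Rose gets 2 ≥ -2 from a1, and Colin gets 2 ≥ -2 from b1 — Nash equilibrium.

(a2, b2)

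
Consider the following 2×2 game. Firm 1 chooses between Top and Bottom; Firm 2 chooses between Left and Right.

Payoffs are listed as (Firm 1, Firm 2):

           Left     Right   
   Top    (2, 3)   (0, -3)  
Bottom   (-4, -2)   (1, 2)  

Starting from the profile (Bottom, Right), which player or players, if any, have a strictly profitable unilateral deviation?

Firm 1 at (Bottom, Right) earns 1; deviating to Top yields 0 — not better.
Firm 2 earns 2; deviating to Left yields -2 — not better.
Neither player can strictly improve; the profile is a Nash equilibrium.

Neither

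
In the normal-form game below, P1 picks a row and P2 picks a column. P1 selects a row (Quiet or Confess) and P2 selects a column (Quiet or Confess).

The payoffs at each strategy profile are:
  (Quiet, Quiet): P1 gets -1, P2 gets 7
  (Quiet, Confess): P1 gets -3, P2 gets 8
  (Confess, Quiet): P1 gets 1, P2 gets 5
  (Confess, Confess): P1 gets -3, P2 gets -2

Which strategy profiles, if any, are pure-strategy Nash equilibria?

(Quiet, Confess) and (Confess, Quiet)

(Quiet, Quiet): P1 prefers Confess (1 > -1); P2 prefers Confess (8 > 7) — not an equilibrium.
(Quiet, Confess): P1 gets -3 ≥ -3 from Confess, and P2 gets 8 ≥ 7 from Quiet — Nash equilibrium.
(Confess, Quiet): P1 gets 1 ≥ -1 from Quiet, and P2 gets 5 ≥ -2 from Confess — Nash equilibrium.
(Confess, Confess): P2 prefers Quiet (5 > -2) — not an equilibrium.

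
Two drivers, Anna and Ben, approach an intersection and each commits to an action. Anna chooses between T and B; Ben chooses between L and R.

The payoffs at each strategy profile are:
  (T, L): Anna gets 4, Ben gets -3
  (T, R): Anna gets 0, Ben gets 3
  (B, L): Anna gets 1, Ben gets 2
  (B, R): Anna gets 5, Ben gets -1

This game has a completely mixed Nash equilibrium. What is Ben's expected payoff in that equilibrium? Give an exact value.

1/3

First find x, the probability Anna plays T, from Ben's indifference between L and R: −3x + 2(1−x) = 3x − (1−x), giving x = 1/3.
Since Ben is indifferent in equilibrium, Ben's expected payoff equals the payoff from either column against (1/3, 2/3). Using L: −3(1/3) + 2(2/3) = 1/3.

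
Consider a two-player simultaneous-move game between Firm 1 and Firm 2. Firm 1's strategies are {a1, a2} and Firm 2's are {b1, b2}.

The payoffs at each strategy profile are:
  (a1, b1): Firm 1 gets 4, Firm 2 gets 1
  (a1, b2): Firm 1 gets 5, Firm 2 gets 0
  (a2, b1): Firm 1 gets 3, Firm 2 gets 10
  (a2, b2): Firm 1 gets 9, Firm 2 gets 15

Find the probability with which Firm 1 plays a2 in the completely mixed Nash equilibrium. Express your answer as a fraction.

Let p be the probability that Firm 1 plays a1. In a completely mixed equilibrium, Firm 2 must be indifferent between b1 and b2.
Firm 2's expected payoff from b1 is p + 10(1−p); from b2 it is 15(1−p).
Setting these equal: −9p + 10 = −15p + 15, so p = 5/6.
Therefore Firm 1 plays a2 with probability 1 − 5/6 = 1/6.

1/6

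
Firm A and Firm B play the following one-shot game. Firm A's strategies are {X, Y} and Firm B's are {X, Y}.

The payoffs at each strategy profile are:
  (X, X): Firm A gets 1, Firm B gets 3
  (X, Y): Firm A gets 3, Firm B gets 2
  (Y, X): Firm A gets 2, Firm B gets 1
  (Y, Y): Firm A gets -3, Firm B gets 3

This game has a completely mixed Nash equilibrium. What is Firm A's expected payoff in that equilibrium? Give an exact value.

9/7

First find q, the probability Firm B plays X, from Firm A's indifference between X and Y: q + 3(1−q) = 2q − 3(1−q), giving q = 6/7.
Since Firm A is indifferent in equilibrium, Firm A's expected payoff equals the payoff from either row against (6/7, 1/7). Using X: (6/7) + 3(1/7) = 9/7.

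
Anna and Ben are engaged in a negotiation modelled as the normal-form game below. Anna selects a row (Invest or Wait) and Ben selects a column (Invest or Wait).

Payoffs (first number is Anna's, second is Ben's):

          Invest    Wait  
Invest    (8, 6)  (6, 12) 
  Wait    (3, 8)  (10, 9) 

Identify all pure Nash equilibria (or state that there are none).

(Wait, Wait)

(Invest, Invest): Ben prefers Wait (12 > 6) — not an equilibrium.
(Invest, Wait): Anna prefers Wait (10 > 6) — not an equilibrium.
(Wait, Invest): Anna prefers Invest (8 > 3); Ben prefers Wait (9 > 8) — not an equilibrium.
(Wait, Wait): Anna gets 10 ≥ 6 from Invest, and Ben gets 9 ≥ 8 from Invest — Nash equilibrium.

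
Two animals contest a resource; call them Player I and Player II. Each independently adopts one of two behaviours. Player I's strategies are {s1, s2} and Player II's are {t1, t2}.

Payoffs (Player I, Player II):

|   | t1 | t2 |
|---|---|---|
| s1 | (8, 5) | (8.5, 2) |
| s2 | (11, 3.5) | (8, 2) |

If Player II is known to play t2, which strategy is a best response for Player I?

Against t2, Player I earns 8.5 from s1 and 8 from s2.
So s1 is the best response.

s1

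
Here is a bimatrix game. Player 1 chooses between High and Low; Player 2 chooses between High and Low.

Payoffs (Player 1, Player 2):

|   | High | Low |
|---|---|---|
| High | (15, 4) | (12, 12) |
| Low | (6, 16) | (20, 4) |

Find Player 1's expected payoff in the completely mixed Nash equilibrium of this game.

First find q, the probability Player 2 plays High, from Player 1's indifference between High and Low: 15q + 12(1−q) = 6q + 20(1−q), giving q = 8/17.
Since Player 1 is indifferent in equilibrium, Player 1's expected payoff equals the payoff from either row against (8/17, 9/17). Using High: 15(8/17) + 12(9/17) = 228/17.

228/17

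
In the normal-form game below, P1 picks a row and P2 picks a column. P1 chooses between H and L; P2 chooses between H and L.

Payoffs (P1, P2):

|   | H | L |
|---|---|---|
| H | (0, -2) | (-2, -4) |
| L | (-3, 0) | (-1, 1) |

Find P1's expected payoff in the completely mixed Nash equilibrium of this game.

First find y, the probability P2 plays H, from P1's indifference between H and L: −2(1−y) = −3y − (1−y), giving y = 1/4.
Since P1 is indifferent in equilibrium, P1's expected payoff equals the payoff from either row against (1/4, 3/4). Using H: −2(3/4) = -3/2.

-3/2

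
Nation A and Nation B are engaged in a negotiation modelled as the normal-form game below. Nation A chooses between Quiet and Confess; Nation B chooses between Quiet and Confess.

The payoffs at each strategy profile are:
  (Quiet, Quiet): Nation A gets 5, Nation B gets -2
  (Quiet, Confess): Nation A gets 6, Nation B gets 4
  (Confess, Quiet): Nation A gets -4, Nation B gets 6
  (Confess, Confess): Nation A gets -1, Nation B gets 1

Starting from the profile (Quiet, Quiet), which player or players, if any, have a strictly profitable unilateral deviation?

Nation A at (Quiet, Quiet) earns 5; deviating to Confess yields -4 — not better.
Nation B earns -2; deviating to Confess yields 4 — a strict improvement.
Only Nation B has a strictly profitable deviation.

Nation B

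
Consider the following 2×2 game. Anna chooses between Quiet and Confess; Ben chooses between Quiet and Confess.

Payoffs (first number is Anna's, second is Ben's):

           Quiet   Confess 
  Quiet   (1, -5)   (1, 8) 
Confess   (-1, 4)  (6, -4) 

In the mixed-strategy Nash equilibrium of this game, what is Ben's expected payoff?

First find x, the probability Anna plays Quiet, from Ben's indifference between Quiet and Confess: −5x + 4(1−x) = 8x − 4(1−x), giving x = 8/21.
Since Ben is indifferent in equilibrium, Ben's expected payoff equals the payoff from either column against (8/21, 13/21). Using Quiet: −5(8/21) + 4(13/21) = 4/7.

4/7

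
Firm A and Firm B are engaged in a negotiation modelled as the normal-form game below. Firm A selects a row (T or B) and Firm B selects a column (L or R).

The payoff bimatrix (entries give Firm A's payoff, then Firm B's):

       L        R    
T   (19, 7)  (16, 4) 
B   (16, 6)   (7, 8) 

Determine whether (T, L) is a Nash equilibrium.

Yes

At (T, L), Firm A earns 19; switching to B would give 16, so Firm A has no profitable deviation.
Firm B earns 7; switching to R would give 4, so Firm B has no profitable deviation.
Neither player can gain by a unilateral deviation, so this profile is a Nash equilibrium.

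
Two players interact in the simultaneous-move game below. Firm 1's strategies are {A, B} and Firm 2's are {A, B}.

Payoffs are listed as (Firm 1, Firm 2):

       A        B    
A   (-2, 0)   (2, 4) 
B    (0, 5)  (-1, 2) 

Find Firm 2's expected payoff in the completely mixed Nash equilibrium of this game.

First find x, the probability Firm 1 plays A, from Firm 2's indifference between A and B: 5(1−x) = 4x + 2(1−x), giving x = 3/7.
Since Firm 2 is indifferent in equilibrium, Firm 2's expected payoff equals the payoff from either column against (3/7, 4/7). Using A: 5(4/7) = 20/7.

20/7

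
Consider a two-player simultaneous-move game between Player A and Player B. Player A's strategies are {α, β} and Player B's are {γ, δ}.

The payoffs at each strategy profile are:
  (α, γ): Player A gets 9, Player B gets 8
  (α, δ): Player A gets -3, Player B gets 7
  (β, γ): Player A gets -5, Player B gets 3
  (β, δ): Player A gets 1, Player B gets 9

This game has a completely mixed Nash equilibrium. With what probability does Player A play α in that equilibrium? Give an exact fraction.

6/7

Let p be the probability that Player A plays α. In a completely mixed equilibrium, Player B must be indifferent between γ and δ.
Player B's expected payoff from γ is 8p + 3(1−p); from δ it is 7p + 9(1−p).
Setting these equal: 5p + 3 = −2p + 9, so p = 6/7.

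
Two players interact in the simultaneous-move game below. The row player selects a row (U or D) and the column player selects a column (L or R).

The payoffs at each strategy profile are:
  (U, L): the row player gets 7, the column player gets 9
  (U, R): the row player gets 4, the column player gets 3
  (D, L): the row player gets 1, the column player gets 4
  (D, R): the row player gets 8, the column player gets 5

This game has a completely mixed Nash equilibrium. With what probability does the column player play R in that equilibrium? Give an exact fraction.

3/5

Let y be the probability that the column player plays L. In a completely mixed equilibrium, the row player must be indifferent between U and D.
The row player's expected payoff from U is 7y + 4(1−y); from D it is y + 8(1−y).
Setting these equal: 3y + 4 = −7y + 8, so y = 2/5.
Therefore the column player plays R with probability 1 − 2/5 = 3/5.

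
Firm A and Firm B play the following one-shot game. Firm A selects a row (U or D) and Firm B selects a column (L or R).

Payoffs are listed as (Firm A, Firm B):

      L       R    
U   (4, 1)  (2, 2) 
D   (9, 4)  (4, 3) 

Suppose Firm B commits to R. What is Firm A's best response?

Against R, Firm A earns 2 from U and 4 from D.
So D is the best response.

D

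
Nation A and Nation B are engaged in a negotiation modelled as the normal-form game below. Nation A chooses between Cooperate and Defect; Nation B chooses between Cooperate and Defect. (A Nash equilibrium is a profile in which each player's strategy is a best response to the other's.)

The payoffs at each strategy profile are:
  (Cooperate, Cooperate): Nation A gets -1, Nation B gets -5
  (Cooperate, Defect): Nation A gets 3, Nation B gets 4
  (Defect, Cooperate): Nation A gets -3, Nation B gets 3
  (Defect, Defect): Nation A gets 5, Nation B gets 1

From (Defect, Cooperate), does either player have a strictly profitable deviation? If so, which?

Nation A at (Defect, Cooperate) earns -3; deviating to Cooperate yields -1 — a strict improvement.
Nation B earns 3; deviating to Defect yields 1 — not better.
Only Nation A has a strictly profitable deviation.

Nation A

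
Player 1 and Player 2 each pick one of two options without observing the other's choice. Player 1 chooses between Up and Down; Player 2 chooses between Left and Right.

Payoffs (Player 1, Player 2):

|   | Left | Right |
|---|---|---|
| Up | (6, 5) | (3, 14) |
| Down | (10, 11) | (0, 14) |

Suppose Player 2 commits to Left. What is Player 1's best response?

Against Left, Player 1 earns 6 from Up and 10 from Down.
So Down is the best response.

Down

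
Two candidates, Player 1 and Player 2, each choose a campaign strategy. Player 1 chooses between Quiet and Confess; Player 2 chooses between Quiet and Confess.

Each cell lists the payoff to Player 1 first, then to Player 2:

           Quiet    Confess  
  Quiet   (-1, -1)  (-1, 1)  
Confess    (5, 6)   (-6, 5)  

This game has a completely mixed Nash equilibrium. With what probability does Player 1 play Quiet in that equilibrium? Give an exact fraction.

Let r be the probability that Player 1 plays Quiet. In a completely mixed equilibrium, Player 2 must be indifferent between Quiet and Confess.
Player 2's expected payoff from Quiet is −r + 6(1−r); from Confess it is r + 5(1−r).
Setting these equal: −7r + 6 = −4r + 5, so r = 1/3.

1/3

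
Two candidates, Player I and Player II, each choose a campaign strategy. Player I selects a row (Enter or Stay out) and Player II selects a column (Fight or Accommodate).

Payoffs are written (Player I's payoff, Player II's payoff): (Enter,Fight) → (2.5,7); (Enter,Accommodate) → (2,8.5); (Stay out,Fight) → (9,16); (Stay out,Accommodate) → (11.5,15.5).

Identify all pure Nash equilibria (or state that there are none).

(Enter, Fight): Player I prefers Stay out (9 > 2.5); Player II prefers Accommodate (8.5 > 7) — not an equilibrium.
(Enter, Accommodate): Player I prefers Stay out (11.5 > 2) — not an equilibrium.
(Stay out, Fight): Player I gets 9 ≥ 2.5 from Enter, and Player II gets 16 ≥ 15.5 from Accommodate — Nash equilibrium.
(Stay out, Accommodate): Player II prefers Fight (16 > 15.5) — not an equilibrium.

(Stay out, Fight)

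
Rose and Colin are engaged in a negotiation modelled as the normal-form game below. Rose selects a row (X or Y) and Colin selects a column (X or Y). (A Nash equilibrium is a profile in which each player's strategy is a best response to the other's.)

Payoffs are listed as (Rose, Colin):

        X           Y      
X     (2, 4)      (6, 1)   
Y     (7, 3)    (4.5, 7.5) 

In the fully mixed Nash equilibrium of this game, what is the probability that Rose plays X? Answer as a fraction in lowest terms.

3/5

Let x be the probability that Rose plays X. In a completely mixed equilibrium, Colin must be indifferent between X and Y.
Colin's expected payoff from X is 4x + 3(1−x); from Y it is x + 7.5(1−x).
Setting these equal: x + 3 = −6.5x + 7.5, so x = 3/5.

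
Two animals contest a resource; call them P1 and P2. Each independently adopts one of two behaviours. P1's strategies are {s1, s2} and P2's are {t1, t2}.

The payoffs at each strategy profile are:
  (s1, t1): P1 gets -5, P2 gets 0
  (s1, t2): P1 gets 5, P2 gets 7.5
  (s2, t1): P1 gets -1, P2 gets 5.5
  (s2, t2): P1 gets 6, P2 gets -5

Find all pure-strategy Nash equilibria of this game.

(s1, t1): P1 prefers s2 (-1 > -5); P2 prefers t2 (7.5 > 0) — not an equilibrium.
(s1, t2): P1 prefers s2 (6 > 5) — not an equilibrium.
(s2, t1): P1 gets -1 ≥ -5 from s1, and P2 gets 5.5 ≥ -5 from t2 — Nash equilibrium.
(s2, t2): P2 prefers t1 (5.5 > -5) — not an equilibrium.

(s2, t1)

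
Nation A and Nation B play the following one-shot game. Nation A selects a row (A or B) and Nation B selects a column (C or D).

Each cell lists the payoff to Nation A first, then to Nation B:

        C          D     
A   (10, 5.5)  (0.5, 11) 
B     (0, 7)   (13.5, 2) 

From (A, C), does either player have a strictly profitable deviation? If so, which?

Nation A at (A, C) earns 10; deviating to B yields 0 — not better.
Nation B earns 5.5; deviating to D yields 11 — a strict improvement.
Only Nation B has a strictly profitable deviation.

Nation B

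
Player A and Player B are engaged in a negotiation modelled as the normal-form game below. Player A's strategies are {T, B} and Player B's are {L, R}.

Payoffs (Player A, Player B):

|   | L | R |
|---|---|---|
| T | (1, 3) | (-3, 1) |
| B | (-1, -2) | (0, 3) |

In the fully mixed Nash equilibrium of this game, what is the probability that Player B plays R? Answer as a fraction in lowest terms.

2/5

Let q be the probability that Player B plays L. In a completely mixed equilibrium, Player A must be indifferent between T and B.
Player A's expected payoff from T is q − 3(1−q); from B it is −q.
Setting these equal: 4q − 3 = −q, so q = 3/5.
Therefore Player B plays R with probability 1 − 3/5 = 2/5.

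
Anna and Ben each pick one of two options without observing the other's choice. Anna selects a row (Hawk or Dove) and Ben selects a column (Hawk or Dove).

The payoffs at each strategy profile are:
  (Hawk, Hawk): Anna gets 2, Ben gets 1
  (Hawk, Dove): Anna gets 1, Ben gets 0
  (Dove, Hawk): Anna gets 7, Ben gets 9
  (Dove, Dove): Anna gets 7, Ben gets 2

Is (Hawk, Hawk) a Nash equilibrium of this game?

No

At (Hawk, Hawk), Anna earns 2; switching to Dove would give 7, so Anna would deviate.
Ben earns 1; switching to Dove would give 0, so Ben has no profitable deviation.
Since at least one player can profitably deviate, this is not a Nash equilibrium.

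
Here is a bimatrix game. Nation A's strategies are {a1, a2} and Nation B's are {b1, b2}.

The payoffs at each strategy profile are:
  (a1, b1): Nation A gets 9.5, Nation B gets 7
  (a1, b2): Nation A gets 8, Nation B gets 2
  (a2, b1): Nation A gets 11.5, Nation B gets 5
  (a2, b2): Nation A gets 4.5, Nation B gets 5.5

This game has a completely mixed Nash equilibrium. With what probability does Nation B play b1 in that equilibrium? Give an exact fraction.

7/11

Let y be the probability that Nation B plays b1. In a completely mixed equilibrium, Nation A must be indifferent between a1 and a2.
Nation A's expected payoff from a1 is 9.5y + 8(1−y); from a2 it is 11.5y + 4.5(1−y).
Setting these equal: 1.5y + 8 = 7y + 4.5, so y = 7/11.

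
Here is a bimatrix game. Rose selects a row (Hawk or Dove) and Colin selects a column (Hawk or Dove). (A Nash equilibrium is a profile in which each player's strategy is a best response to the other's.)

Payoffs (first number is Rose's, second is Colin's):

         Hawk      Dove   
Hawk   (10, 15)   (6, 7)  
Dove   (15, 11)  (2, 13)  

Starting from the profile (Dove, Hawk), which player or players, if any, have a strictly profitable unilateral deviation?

Colin

Rose at (Dove, Hawk) earns 15; deviating to Hawk yields 10 — not better.
Colin earns 11; deviating to Dove yields 13 — a strict improvement.
Only Colin has a strictly profitable deviation.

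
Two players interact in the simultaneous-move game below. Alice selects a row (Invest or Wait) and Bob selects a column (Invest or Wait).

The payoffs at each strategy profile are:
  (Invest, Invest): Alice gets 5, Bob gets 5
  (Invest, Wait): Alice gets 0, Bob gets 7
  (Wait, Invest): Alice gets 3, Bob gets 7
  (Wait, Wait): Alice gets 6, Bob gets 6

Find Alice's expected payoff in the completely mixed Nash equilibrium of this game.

15/4

First find q, the probability Bob plays Invest, from Alice's indifference between Invest and Wait: 5q = 3q + 6(1−q), giving q = 3/4.
Since Alice is indifferent in equilibrium, Alice's expected payoff equals the payoff from either row against (3/4, 1/4). Using Invest: 5(3/4) = 15/4.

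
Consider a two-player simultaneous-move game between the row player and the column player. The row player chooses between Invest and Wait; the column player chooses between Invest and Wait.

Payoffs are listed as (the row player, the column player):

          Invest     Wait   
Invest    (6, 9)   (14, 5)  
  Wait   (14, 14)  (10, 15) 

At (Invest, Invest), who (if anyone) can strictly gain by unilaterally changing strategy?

The row player at (Invest, Invest) earns 6; deviating to Wait yields 14 — a strict improvement.
The column player earns 9; deviating to Wait yields 5 — not better.
Only the row player has a strictly profitable deviation.

The row player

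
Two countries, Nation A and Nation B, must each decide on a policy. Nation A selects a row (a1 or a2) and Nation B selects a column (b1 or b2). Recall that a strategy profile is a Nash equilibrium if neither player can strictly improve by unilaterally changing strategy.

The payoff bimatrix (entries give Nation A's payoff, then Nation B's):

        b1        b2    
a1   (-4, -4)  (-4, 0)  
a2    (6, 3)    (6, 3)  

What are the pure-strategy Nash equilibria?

(a2, b1) and (a2, b2)

(a1, b1): Nation A prefers a2 (6 > -4); Nation B prefers b2 (0 > -4) — not an equilibrium.
(a1, b2): Nation A prefers a2 (6 > -4) — not an equilibrium.
(a2, b1): Nation A gets 6 ≥ -4 from a1, and Nation B gets 3 ≥ 3 from b2 — Nash equilibrium.
(a2, b2): Nation A gets 6 ≥ -4 from a1, and Nation B gets 3 ≥ 3 from b1 — Nash equilibrium.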